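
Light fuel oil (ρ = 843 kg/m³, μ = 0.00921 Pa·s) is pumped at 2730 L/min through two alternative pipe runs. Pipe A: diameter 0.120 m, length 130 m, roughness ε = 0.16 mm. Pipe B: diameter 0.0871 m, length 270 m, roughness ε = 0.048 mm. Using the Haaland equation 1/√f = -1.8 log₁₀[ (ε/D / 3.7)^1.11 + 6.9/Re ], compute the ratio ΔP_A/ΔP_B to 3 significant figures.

Pipe A: V = Q/A = 0.0455/0.01131 = 4.023 m/s; Re = 4.419e+04; ε/D = 0.00133; Haaland → f = 0.02501; ΔP_A = f(L/D)(ρV²/2) = 1.848e+05 Pa.
Pipe B: V = Q/A = 0.0455/0.005958 = 7.636 m/s; Re = 6.088e+04; ε/D = 0.000551; Haaland → f = 0.02172; ΔP_B = f(L/D)(ρV²/2) = 1.655e+06 Pa.
ΔP_A/ΔP_B = 1.848e+05/1.655e+06 = 0.112.

ΔP_A/ΔP_B ≈ 0.112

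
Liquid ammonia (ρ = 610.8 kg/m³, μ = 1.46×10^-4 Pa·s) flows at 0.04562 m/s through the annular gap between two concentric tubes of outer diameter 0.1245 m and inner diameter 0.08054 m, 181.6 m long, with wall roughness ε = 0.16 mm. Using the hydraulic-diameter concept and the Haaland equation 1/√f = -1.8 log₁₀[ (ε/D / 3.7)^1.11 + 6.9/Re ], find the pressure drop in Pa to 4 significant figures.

ΔP ≈ 96.88 Pa

Hydraulic diameter D_h = 4A/P = D_o - D_i = 0.1245 - 0.08054 = 0.04396 m.
Re = ρVD_h/μ = 610.8·0.04562·0.04396/0.000146 = 8390.
ε/D_h = 0.00016/0.04396 = 0.00364; Haaland gives 1/√f = -1.8 log₁₀[0.000459+0.000822] = 5.206, so f = 0.0369.
ΔP = f(L/D_h)(ρV²/2) = 0.0369·181.6/0.04396·0.6356 = 96.88 Pa.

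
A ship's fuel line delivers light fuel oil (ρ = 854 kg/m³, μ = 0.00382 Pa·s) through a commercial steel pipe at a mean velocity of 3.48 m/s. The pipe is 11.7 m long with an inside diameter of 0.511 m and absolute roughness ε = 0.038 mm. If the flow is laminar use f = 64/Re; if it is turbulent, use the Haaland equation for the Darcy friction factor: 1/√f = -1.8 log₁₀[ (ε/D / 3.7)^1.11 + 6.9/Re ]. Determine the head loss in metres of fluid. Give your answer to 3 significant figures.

h_f ≈ 0.204 m

Reynolds number Re = ρVD/μ = 854 · 3.48 · 0.511 / 0.00382 = 3.976e+05.
Re > 4000 → turbulent. Relative roughness ε/D = 3.8e-05/0.511 = 7.44e-05. Haaland: 1/√f = -1.8 log₁₀[(7.44e-05/3.7)^1.11 + 6.9/3.976e+05] = -1.8 log₁₀[6.12e-06 + 1.74e-05] = 8.333, so f = 0.0144.
Darcy-Weisbach: ΔP = f(L/D)(ρV²/2) = 0.0144·(11.7/0.511)·(854·3.48²/2) = 0.0144·22.9·5171 = 1705 Pa.
Head loss h_f = ΔP/(ρg) = 1705/(854·9.81) = 0.204 m.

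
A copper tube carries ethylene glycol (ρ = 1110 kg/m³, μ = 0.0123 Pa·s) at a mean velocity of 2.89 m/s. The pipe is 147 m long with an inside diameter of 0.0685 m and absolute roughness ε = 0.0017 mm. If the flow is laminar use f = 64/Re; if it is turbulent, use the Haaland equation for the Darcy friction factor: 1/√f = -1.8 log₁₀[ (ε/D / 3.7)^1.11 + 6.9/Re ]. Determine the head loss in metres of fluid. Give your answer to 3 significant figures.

h_f ≈ 24.2 m

Reynolds number Re = ρVD/μ = 1110 · 2.89 · 0.0685 / 0.0123 = 1.787e+04.
Re > 4000 → turbulent. Relative roughness ε/D = 1.7e-06/0.0685 = 2.48e-05. Haaland: 1/√f = -1.8 log₁₀[(2.48e-05/3.7)^1.11 + 6.9/1.787e+04] = -1.8 log₁₀[1.81e-06 + 0.000386] = 6.14, so f = 0.02653.
Darcy-Weisbach: ΔP = f(L/D)(ρV²/2) = 0.02653·(147/0.0685)·(1110·2.89²/2) = 0.02653·2146·4635 = 2.639e+05 Pa.
Head loss h_f = ΔP/(ρg) = 2.639e+05/(1110·9.81) = 24.2 m.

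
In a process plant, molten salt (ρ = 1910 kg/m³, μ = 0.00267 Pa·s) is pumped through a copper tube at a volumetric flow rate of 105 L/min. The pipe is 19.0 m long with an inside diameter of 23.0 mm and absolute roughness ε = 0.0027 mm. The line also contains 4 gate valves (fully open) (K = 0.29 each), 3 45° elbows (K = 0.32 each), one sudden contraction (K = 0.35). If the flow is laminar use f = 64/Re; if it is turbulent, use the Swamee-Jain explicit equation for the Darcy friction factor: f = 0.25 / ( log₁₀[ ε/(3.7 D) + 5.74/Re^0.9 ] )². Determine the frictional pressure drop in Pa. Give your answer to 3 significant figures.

ΔP ≈ 320000 Pa

Q = 105 L/min = 105/60000 = 0.00175 m³/s.
Cross-sectional area A = πD²/4 = π(0.023)²/4 = 0.0004155 m²; mean velocity V = Q/A = 0.00175/0.0004155 = 4.212 m/s.
Reynolds number Re = ρVD/μ = 1910 · 4.212 · 0.023 / 0.00267 = 6.93e+04.
Re > 4000 → turbulent. Relative roughness ε/D = 2.7e-06/0.023 = 0.000117. Swamee-Jain: f = 0.25/(log₁₀[0.000117/3.7 + 5.74/6.93e+04^0.9])² = 0.25/(log₁₀[3.17e-05 + 0.000252])² = 0.25/(-3.546)² = 0.01988.
Total minor-loss coefficient ΣK = 4·0.29 + 3·0.32 + 1·0.35 = 2.47.
ΔP = [f·L/D + ΣK]·(ρV²/2) = [0.01988·19/0.023 + 2.47]·(1910·4.212²/2) = [16.42 + 2.47]·1.694e+04 = 3.201e+05 Pa.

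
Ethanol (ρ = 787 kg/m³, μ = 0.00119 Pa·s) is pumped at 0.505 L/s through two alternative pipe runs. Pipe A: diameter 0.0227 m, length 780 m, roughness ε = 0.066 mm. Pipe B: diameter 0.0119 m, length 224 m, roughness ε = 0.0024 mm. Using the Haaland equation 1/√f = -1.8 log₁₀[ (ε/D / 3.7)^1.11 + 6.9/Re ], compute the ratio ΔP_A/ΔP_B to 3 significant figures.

ΔP_A/ΔP_B ≈ 0.189

Pipe A: V = Q/A = 0.000505/0.0004047 = 1.248 m/s; Re = 1.873e+04; ε/D = 0.00291; Haaland → f = 0.03133; ΔP_A = f(L/D)(ρV²/2) = 6.595e+05 Pa.
Pipe B: V = Q/A = 0.000505/0.0001112 = 4.541 m/s; Re = 3.573e+04; ε/D = 0.000202; Haaland → f = 0.02286; ΔP_B = f(L/D)(ρV²/2) = 3.491e+06 Pa.
ΔP_A/ΔP_B = 6.595e+05/3.491e+06 = 0.189.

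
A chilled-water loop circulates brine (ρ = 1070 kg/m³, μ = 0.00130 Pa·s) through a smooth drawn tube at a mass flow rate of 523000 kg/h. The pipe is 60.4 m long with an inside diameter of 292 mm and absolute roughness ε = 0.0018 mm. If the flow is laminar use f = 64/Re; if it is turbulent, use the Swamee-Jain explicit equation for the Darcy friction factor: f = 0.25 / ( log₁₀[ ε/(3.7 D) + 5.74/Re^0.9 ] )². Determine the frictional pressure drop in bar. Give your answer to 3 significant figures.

ΔP ≈ 0.0603 bar

ṁ = 523000 kg/h = 523000/3600 = 145.3 kg/s.
A = πD²/4 = π(0.292)²/4 = 0.06697 m²; mean velocity V = ṁ/(ρA) = 145.3/(1070 · 0.06697) = 2.027 m/s.
Reynolds number Re = ρVD/μ = 1070 · 2.027 · 0.292 / 0.0013 = 4.873e+05.
Re > 4000 → turbulent. Relative roughness ε/D = 1.8e-06/0.292 = 6.16e-06. Swamee-Jain: f = 0.25/(log₁₀[6.16e-06/3.7 + 5.74/4.873e+05^0.9])² = 0.25/(log₁₀[1.67e-06 + 4.36e-05])² = 0.25/(-4.344)² = 0.01325.
Darcy-Weisbach: ΔP = f(L/D)(ρV²/2) = 0.01325·(60.4/0.292)·(1070·2.027²/2) = 0.01325·206.8·2199 = 6027 Pa.
ΔP = 6027 Pa = 0.0603 bar.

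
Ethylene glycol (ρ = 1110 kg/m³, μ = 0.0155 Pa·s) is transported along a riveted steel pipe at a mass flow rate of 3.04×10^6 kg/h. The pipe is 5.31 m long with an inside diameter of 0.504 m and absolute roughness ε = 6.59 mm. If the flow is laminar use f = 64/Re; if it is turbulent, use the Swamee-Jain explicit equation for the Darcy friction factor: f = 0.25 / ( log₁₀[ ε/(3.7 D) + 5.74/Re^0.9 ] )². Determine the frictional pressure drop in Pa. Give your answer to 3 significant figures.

ΔP ≈ 3580 Pa

ṁ = 3.04×10^6 kg/h = 3.04×10^6/3600 = 844.4 kg/s.
A = πD²/4 = π(0.504)²/4 = 0.1995 m²; mean velocity V = ṁ/(ρA) = 844.4/(1110 · 0.1995) = 3.813 m/s.
Reynolds number Re = ρVD/μ = 1110 · 3.813 · 0.504 / 0.0155 = 1.376e+05.
Re > 4000 → turbulent. Relative roughness ε/D = 0.00659/0.504 = 0.0131. Swamee-Jain: f = 0.25/(log₁₀[0.0131/3.7 + 5.74/1.376e+05^0.9])² = 0.25/(log₁₀[0.00353 + 0.000136])² = 0.25/(-2.435)² = 0.04215.
Darcy-Weisbach: ΔP = f(L/D)(ρV²/2) = 0.04215·(5.31/0.504)·(1110·3.813²/2) = 0.04215·10.54·8070 = 3584 Pa.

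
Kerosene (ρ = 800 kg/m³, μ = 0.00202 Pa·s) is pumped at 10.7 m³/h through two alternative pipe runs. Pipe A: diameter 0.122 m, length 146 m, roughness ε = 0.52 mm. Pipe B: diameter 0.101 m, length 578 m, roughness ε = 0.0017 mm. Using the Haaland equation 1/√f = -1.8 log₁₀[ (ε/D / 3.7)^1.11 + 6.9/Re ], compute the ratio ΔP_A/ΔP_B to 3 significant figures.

Pipe A: V = Q/A = 0.002972/0.01169 = 0.2543 m/s; Re = 1.228e+04; ε/D = 0.00426; Haaland → f = 0.03534; ΔP_A = f(L/D)(ρV²/2) = 1094 Pa.
Pipe B: V = Q/A = 0.002972/0.008012 = 0.371 m/s; Re = 1.484e+04; ε/D = 1.68e-05; Haaland → f = 0.02781; ΔP_B = f(L/D)(ρV²/2) = 8761 Pa.
ΔP_A/ΔP_B = 1094/8761 = 0.125.

ΔP_A/ΔP_B ≈ 0.125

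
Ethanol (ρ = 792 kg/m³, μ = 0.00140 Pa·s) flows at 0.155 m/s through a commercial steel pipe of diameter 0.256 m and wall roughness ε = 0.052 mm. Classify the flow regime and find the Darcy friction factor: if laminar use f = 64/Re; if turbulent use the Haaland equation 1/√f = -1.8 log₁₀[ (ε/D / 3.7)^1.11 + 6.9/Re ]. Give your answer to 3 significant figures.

Re = ρVD/μ = 792·0.155·0.256/0.0014 = 2.245e+04.
Re > 4000 → turbulent. ε/D = 5.2e-05/0.256 = 0.000203; Haaland: 1/√f = -1.8 log₁₀[1.87e-05 + 0.000307] = 6.276, so f = 0.02539.

f ≈ 0.0254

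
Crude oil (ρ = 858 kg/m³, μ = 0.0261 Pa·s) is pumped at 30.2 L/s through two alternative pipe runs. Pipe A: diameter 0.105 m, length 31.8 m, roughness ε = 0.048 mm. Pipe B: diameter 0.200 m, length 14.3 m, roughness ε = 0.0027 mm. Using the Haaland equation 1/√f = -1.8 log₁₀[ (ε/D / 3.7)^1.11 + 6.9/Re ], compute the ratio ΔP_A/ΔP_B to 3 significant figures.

Pipe A: V = Q/A = 0.0302/0.008659 = 3.488 m/s; Re = 1.204e+04; ε/D = 0.000457; Haaland → f = 0.02999; ΔP_A = f(L/D)(ρV²/2) = 4.739e+04 Pa.
Pipe B: V = Q/A = 0.0302/0.03142 = 0.9613 m/s; Re = 6320; ε/D = 1.35e-05; Haaland → f = 0.03519; ΔP_B = f(L/D)(ρV²/2) = 997.5 Pa.
ΔP_A/ΔP_B = 4.739e+04/997.5 = 47.5.

ΔP_A/ΔP_B ≈ 47.5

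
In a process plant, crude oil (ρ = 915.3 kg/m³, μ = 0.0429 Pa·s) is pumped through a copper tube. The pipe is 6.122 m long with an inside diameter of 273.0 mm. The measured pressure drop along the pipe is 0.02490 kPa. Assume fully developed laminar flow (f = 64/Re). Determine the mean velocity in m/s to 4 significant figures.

For laminar flow, f = 64/Re with Re = ρVD/μ, so Darcy-Weisbach reduces to ΔP = 32μLV/D². Solving for V: V = ΔP·D²/(32μL) = 24.9·(0.273)²/(32·0.0429·6.122) = 0.2208 m/s.
Check: Re = ρVD/μ = 915.3·0.2208·0.273/0.0429 = 1286 < 2300, so the laminar assumption holds.

V ≈ 0.2208 m/s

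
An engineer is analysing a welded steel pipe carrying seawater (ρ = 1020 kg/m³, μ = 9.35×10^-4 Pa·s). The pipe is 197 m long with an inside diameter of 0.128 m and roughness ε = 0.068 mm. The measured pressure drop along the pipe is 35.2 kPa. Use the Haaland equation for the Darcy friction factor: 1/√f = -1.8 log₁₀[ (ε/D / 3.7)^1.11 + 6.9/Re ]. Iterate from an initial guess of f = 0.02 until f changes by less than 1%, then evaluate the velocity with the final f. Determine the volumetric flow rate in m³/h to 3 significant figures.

Rearranging Darcy-Weisbach: V = √(2·ΔP·D/(f·L·ρ)). With ε/D = 6.8e-05/0.128 = 0.000531, iterate starting from f = 0.02:
  f = 0.02 → V = √(2·3.52e+04·0.128/(0.02·197·1020)) = 1.497 m/s; Re = ρVD/μ = 2.091e+05; f → 0.01873
  f = 0.01873 → V = 1.547 m/s; Re = 2.161e+05; f → 0.01868
Converged (Δf/f < 1%). With the final f = 0.01868: V = √(2·3.52e+04·0.128/(0.01868·197·1020)) = 1.549 m/s.
Q = V·A = 1.549·(π/4·0.128²) = 0.01994 m³/s = 71.8 m³/h.

Q ≈ 71.8 m³/h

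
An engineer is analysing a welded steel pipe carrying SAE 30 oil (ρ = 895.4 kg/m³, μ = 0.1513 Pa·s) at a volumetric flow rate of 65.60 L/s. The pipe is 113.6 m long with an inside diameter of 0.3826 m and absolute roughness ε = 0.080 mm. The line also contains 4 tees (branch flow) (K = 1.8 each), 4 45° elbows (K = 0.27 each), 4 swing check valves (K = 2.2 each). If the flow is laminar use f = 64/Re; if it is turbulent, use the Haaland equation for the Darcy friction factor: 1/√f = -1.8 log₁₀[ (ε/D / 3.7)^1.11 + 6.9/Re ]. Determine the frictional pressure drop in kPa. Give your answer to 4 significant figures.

ΔP ≈ 4.633 kPa

Q = 65.60 L/s = 65.60/1000 = 0.0656 m³/s.
Cross-sectional area A = πD²/4 = π(0.3826)²/4 = 0.115 m²; mean velocity V = Q/A = 0.0656/0.115 = 0.5706 m/s.
Reynolds number Re = ρVD/μ = 895.4 · 0.5706 · 0.3826 / 0.151 = 1292.
Re < 2300 → laminar flow, so f = 64/Re = 64/1292 = 0.04954 (the turbulent correlation is not needed).
Total minor-loss coefficient ΣK = 4·1.8 + 4·0.27 + 4·2.2 = 17.1.
ΔP = [f·L/D + ΣK]·(ρV²/2) = [0.04954·113.6/0.3826 + 17.1]·(895.4·0.5706²/2) = [14.71 + 17.1]·145.8 = 4633 Pa.
ΔP = 4633 Pa = 4.633 kPa.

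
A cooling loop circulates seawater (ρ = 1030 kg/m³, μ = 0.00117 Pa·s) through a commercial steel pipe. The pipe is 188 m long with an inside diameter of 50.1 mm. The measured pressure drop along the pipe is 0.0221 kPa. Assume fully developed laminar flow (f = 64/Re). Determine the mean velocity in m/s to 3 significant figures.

For laminar flow, f = 64/Re with Re = ρVD/μ, so Darcy-Weisbach reduces to ΔP = 32μLV/D². Solving for V: V = ΔP·D²/(32μL) = 22.1·(0.0501)²/(32·0.00117·188) = 0.007881 m/s.
Check: Re = ρVD/μ = 1030·0.007881·0.0501/0.00117 = 347.6 < 2300, so the laminar assumption holds.

V ≈ 0.00788 m/s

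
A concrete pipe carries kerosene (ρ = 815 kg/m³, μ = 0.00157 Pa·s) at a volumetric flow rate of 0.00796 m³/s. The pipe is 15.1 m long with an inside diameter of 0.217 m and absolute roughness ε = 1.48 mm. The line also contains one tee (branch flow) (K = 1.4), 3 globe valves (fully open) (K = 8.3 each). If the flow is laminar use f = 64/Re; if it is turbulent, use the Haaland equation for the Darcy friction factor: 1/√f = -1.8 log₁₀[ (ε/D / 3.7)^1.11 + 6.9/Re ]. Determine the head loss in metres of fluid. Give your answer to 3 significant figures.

h_f ≈ 0.0680 m

Cross-sectional area A = πD²/4 = π(0.217)²/4 = 0.03698 m²; mean velocity V = Q/A = 0.00796/0.03698 = 0.2152 m/s.
Reynolds number Re = ρVD/μ = 815 · 0.2152 · 0.217 / 0.00157 = 2.424e+04.
Re > 4000 → turbulent. Relative roughness ε/D = 0.00148/0.217 = 0.00682. Haaland: 1/√f = -1.8 log₁₀[(0.00682/3.7)^1.11 + 6.9/2.424e+04] = -1.8 log₁₀[0.000922 + 0.000285] = 5.253, so f = 0.03624.
Total minor-loss coefficient ΣK = 1·1.4 + 3·8.3 = 26.3.
ΔP = [f·L/D + ΣK]·(ρV²/2) = [0.03624·15.1/0.217 + 26.3]·(815·0.2152²/2) = [2.522 + 26.3]·18.88 = 544.1 Pa.
Head loss h_f = ΔP/(ρg) = 544.1/(815·9.81) = 0.0680 m.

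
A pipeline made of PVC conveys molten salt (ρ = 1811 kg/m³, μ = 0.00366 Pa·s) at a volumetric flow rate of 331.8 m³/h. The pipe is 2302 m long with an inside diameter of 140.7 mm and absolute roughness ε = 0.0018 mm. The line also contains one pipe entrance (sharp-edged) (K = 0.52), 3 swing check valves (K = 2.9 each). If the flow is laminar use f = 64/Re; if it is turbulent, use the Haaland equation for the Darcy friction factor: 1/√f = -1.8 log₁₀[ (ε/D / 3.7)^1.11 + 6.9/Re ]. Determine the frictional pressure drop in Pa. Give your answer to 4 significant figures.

ΔP ≈ 7400000 Pa

Q = 331.8 m³/h = 331.8/3600 = 0.09217 m³/s.
Cross-sectional area A = πD²/4 = π(0.1407)²/4 = 0.01555 m²; mean velocity V = Q/A = 0.09217/0.01555 = 5.928 m/s.
Reynolds number Re = ρVD/μ = 1811 · 5.928 · 0.1407 / 0.00366 = 4.127e+05.
Re > 4000 → turbulent. Relative roughness ε/D = 1.8e-06/0.1407 = 1.28e-05. Haaland: 1/√f = -1.8 log₁₀[(1.28e-05/3.7)^1.11 + 6.9/4.127e+05] = -1.8 log₁₀[8.67e-07 + 1.67e-05] = 8.559, so f = 0.01365.
Total minor-loss coefficient ΣK = 1·0.52 + 3·2.9 = 9.22.
ΔP = [f·L/D + ΣK]·(ρV²/2) = [0.01365·2302/0.1407 + 9.22]·(1811·5.928²/2) = [223.4 + 9.22]·3.182e+04 = 7.4e+06 Pa.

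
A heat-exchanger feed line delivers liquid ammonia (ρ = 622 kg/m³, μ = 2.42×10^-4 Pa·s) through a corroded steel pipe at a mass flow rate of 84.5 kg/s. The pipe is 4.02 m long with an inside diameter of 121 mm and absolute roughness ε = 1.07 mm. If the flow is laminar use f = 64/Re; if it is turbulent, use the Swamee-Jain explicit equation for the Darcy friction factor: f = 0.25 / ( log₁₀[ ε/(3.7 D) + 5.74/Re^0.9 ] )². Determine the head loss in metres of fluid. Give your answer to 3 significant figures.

h_f ≈ 8.61 m

A = πD²/4 = π(0.121)²/4 = 0.0115 m²; mean velocity V = ṁ/(ρA) = 84.5/(622 · 0.0115) = 11.81 m/s.
Reynolds number Re = ρVD/μ = 622 · 11.81 · 0.121 / 0.000242 = 3.674e+06.
Re > 4000 → turbulent. Relative roughness ε/D = 0.00107/0.121 = 0.00884. Swamee-Jain: f = 0.25/(log₁₀[0.00884/3.7 + 5.74/3.674e+06^0.9])² = 0.25/(log₁₀[0.00239 + 7.08e-06])² = 0.25/(-2.62)² = 0.03641.
Darcy-Weisbach: ΔP = f(L/D)(ρV²/2) = 0.03641·(4.02/0.121)·(622·11.81²/2) = 0.03641·33.22·4.341e+04 = 5.251e+04 Pa.
Head loss h_f = ΔP/(ρg) = 5.251e+04/(622·9.81) = 8.61 m.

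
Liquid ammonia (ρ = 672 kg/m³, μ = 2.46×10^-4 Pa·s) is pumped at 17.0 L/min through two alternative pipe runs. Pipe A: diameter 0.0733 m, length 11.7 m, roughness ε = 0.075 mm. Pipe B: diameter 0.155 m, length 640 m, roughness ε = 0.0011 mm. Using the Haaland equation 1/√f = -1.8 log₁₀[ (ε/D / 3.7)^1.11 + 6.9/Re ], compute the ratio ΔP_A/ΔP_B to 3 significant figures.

ΔP_A/ΔP_B ≈ 0.662

Pipe A: V = Q/A = 0.0002833/0.00422 = 0.06714 m/s; Re = 1.344e+04; ε/D = 0.00102; Haaland → f = 0.03007; ΔP_A = f(L/D)(ρV²/2) = 7.27 Pa.
Pipe B: V = Q/A = 0.0002833/0.01887 = 0.01502 m/s; Re = 6358; ε/D = 7.1e-06; Haaland → f = 0.03512; ΔP_B = f(L/D)(ρV²/2) = 10.99 Pa.
ΔP_A/ΔP_B = 7.27/10.99 = 0.662.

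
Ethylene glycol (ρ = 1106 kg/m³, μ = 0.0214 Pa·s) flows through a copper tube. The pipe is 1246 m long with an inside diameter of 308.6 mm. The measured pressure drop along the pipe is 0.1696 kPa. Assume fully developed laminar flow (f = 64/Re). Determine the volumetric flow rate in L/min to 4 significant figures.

For laminar flow, f = 64/Re with Re = ρVD/μ, so Darcy-Weisbach reduces to ΔP = 32μLV/D². Solving for V: V = ΔP·D²/(32μL) = 169.6·(0.3086)²/(32·0.0214·1246) = 0.01893 m/s.
Check: Re = ρVD/μ = 1106·0.01893·0.3086/0.0214 = 301.9 < 2300, so the laminar assumption holds.
Q = V·A = 0.01893·(π/4·0.3086²) = 0.001416 m³/s = 84.95 L/min.

Q ≈ 84.95 L/min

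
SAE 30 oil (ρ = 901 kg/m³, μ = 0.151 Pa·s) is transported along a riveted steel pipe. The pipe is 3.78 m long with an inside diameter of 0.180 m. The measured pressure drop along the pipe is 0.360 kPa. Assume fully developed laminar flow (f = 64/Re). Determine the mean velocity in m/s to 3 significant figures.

V ≈ 0.639 m/s

For laminar flow, f = 64/Re with Re = ρVD/μ, so Darcy-Weisbach reduces to ΔP = 32μLV/D². Solving for V: V = ΔP·D²/(32μL) = 360·(0.18)²/(32·0.151·3.78) = 0.6386 m/s.
Check: Re = ρVD/μ = 901·0.6386·0.18/0.151 = 685.9 < 2300, so the laminar assumption holds.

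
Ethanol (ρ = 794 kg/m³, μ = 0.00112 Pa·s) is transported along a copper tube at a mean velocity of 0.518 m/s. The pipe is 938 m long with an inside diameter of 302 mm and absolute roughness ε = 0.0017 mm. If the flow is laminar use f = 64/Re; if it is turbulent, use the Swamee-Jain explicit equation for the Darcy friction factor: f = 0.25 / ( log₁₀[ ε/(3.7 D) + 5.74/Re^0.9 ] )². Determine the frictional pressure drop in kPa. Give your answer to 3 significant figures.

ΔP ≈ 5.80 kPa

Reynolds number Re = ρVD/μ = 794 · 0.518 · 0.302 / 0.00112 = 1.109e+05.
Re > 4000 → turbulent. Relative roughness ε/D = 1.7e-06/0.302 = 5.63e-06. Swamee-Jain: f = 0.25/(log₁₀[5.63e-06/3.7 + 5.74/1.109e+05^0.9])² = 0.25/(log₁₀[1.52e-06 + 0.000165])² = 0.25/(-3.778)² = 0.01752.
Darcy-Weisbach: ΔP = f(L/D)(ρV²/2) = 0.01752·(938/0.302)·(794·0.518²/2) = 0.01752·3106·106.5 = 5796 Pa.
ΔP = 5796 Pa = 5.80 kPa.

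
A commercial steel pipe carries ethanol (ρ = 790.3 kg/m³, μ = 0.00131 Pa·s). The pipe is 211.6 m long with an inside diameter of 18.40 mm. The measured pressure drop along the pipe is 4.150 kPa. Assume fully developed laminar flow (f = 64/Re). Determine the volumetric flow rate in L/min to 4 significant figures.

For laminar flow, f = 64/Re with Re = ρVD/μ, so Darcy-Weisbach reduces to ΔP = 32μLV/D². Solving for V: V = ΔP·D²/(32μL) = 4150·(0.0184)²/(32·0.00131·211.6) = 0.1584 m/s.
Check: Re = ρVD/μ = 790.3·0.1584·0.0184/0.00131 = 1758 < 2300, so the laminar assumption holds.
Q = V·A = 0.1584·(π/4·0.0184²) = 4.212e-05 m³/s = 2.527 L/min.

Q ≈ 2.527 L/min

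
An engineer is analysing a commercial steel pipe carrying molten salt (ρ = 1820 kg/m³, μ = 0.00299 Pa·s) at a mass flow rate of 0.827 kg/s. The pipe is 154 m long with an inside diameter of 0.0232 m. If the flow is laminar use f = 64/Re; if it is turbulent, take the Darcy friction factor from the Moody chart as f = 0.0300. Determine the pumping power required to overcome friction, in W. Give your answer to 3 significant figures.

A = πD²/4 = π(0.0232)²/4 = 0.0004227 m²; mean velocity V = ṁ/(ρA) = 0.827/(1820 · 0.0004227) = 1.075 m/s.
Reynolds number Re = ρVD/μ = 1820 · 1.075 · 0.0232 / 0.00299 = 1.518e+04.
Re > 4000 → turbulent; use the Moody-chart value f = 0.0300.
Darcy-Weisbach: ΔP = f(L/D)(ρV²/2) = 0.03·(154/0.0232)·(1820·1.075²/2) = 0.03·6638·1051 = 2.094e+05 Pa.
Q = ṁ/ρ = 0.827/1820 = 0.0004544 m³/s.
Pumping power P = QΔP = 0.0004544·2.094e+05 = 95.14 W = 95.1 W.

P ≈ 95.1 W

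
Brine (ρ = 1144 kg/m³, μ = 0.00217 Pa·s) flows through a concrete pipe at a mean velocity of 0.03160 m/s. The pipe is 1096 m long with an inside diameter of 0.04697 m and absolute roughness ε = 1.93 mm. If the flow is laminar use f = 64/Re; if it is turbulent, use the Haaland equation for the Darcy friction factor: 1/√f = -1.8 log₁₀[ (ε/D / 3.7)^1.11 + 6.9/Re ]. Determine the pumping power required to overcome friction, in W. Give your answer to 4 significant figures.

Reynolds number Re = ρVD/μ = 1144 · 0.0316 · 0.04697 / 0.00217 = 782.5.
Re < 2300 → laminar flow, so f = 64/Re = 64/782.5 = 0.08179 (the turbulent correlation is not needed).
Darcy-Weisbach: ΔP = f(L/D)(ρV²/2) = 0.08179·(1096/0.04697)·(1144·0.0316²/2) = 0.08179·2.333e+04·0.5712 = 1090 Pa.
Q = V·A = 0.0316·0.001733 = 5.475e-05 m³/s.
Pumping power P = QΔP = 5.475e-05·1090 = 0.059688 W = 0.05969 W.

P ≈ 0.05969 W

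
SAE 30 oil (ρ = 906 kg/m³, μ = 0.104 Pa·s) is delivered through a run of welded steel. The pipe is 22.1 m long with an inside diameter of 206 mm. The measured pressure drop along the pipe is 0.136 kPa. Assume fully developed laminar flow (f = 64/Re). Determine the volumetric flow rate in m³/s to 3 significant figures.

For laminar flow, f = 64/Re with Re = ρVD/μ, so Darcy-Weisbach reduces to ΔP = 32μLV/D². Solving for V: V = ΔP·D²/(32μL) = 136·(0.206)²/(32·0.104·22.1) = 0.07847 m/s.
Check: Re = ρVD/μ = 906·0.07847·0.206/0.104 = 140.8 < 2300, so the laminar assumption holds.
Q = V·A = 0.07847·(π/4·0.206²) = 0.002615 m³/s = 0.00262 m³/s.

Q ≈ 0.00262 m³/s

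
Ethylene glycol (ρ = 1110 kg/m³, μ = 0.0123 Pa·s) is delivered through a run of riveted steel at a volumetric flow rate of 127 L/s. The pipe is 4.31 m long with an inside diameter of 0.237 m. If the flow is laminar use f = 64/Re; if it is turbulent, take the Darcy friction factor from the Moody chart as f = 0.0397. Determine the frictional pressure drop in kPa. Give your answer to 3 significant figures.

Q = 127 L/s = 127/1000 = 0.127 m³/s.
Cross-sectional area A = πD²/4 = π(0.237)²/4 = 0.04412 m²; mean velocity V = Q/A = 0.127/0.04412 = 2.879 m/s.
Reynolds number Re = ρVD/μ = 1110 · 2.879 · 0.237 / 0.0123 = 6.157e+04.
Re > 4000 → turbulent; use the Moody-chart value f = 0.0397.
Darcy-Weisbach: ΔP = f(L/D)(ρV²/2) = 0.0397·(4.31/0.237)·(1110·2.879²/2) = 0.0397·18.19·4600 = 3321 Pa.
ΔP = 3321 Pa = 3.32 kPa.

ΔP ≈ 3.32 kPa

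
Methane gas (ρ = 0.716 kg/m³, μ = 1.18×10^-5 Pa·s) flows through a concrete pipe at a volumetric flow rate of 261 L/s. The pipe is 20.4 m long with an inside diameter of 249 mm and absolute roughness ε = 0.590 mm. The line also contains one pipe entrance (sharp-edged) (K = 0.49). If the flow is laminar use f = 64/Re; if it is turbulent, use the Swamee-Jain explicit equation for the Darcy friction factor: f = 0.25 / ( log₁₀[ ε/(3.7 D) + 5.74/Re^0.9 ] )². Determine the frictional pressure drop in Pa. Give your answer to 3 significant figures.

ΔP ≈ 27.5 Pa

Q = 261 L/s = 261/1000 = 0.261 m³/s.
Cross-sectional area A = πD²/4 = π(0.249)²/4 = 0.0487 m²; mean velocity V = Q/A = 0.261/0.0487 = 5.36 m/s.
Reynolds number Re = ρVD/μ = 0.716 · 5.36 · 0.249 / 1.18e-05 = 8.098e+04.
Re > 4000 → turbulent. Relative roughness ε/D = 0.00059/0.249 = 0.00237. Swamee-Jain: f = 0.25/(log₁₀[0.00237/3.7 + 5.74/8.098e+04^0.9])² = 0.25/(log₁₀[0.00064 + 0.000219])² = 0.25/(-3.066)² = 0.0266.
Total minor-loss coefficient ΣK = 1·0.49 = 0.49.
ΔP = [f·L/D + ΣK]·(ρV²/2) = [0.0266·20.4/0.249 + 0.49]·(0.716·5.36²/2) = [2.179 + 0.49]·10.28 = 27.45 Pa.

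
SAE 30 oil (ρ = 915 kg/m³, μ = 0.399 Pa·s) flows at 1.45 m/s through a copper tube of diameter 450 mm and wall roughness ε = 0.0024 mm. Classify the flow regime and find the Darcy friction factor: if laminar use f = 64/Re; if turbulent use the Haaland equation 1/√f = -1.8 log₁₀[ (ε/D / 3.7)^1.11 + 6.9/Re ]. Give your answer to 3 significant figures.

f ≈ 0.0428

Re = ρVD/μ = 915·1.45·0.45/0.399 = 1496.
Re < 2300 → laminar, so f = 64/Re = 0.04277 (roughness is irrelevant in laminar flow).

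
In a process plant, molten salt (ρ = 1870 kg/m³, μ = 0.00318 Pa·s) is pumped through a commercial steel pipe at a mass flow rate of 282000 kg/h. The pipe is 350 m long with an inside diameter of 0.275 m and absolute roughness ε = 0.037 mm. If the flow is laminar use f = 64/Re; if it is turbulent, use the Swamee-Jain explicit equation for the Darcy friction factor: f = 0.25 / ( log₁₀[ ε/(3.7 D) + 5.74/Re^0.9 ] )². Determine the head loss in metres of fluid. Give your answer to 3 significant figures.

ṁ = 282000 kg/h = 282000/3600 = 78.33 kg/s.
A = πD²/4 = π(0.275)²/4 = 0.0594 m²; mean velocity V = ṁ/(ρA) = 78.33/(1870 · 0.0594) = 0.7053 m/s.
Reynolds number Re = ρVD/μ = 1870 · 0.7053 · 0.275 / 0.00318 = 1.141e+05.
Re > 4000 → turbulent. Relative roughness ε/D = 3.7e-05/0.275 = 0.000135. Swamee-Jain: f = 0.25/(log₁₀[0.000135/3.7 + 5.74/1.141e+05^0.9])² = 0.25/(log₁₀[3.64e-05 + 0.000161])² = 0.25/(-3.704)² = 0.01822.
Darcy-Weisbach: ΔP = f(L/D)(ρV²/2) = 0.01822·(350/0.275)·(1870·0.7053²/2) = 0.01822·1273·465.1 = 1.078e+04 Pa.
Head loss h_f = ΔP/(ρg) = 1.078e+04/(1870·9.81) = 0.588 m.

h_f ≈ 0.588 m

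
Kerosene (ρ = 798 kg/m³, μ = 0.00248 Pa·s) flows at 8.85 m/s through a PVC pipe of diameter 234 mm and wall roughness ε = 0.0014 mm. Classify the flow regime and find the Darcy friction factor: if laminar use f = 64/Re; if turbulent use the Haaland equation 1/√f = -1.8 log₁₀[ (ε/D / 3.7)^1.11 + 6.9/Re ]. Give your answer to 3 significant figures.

Re = ρVD/μ = 798·8.85·0.234/0.00248 = 6.664e+05.
Re > 4000 → turbulent. ε/D = 1.4e-06/0.234 = 5.98e-06; Haaland: 1/√f = -1.8 log₁₀[3.73e-07 + 1.04e-05] = 8.945, so f = 0.0125.

f ≈ 0.0125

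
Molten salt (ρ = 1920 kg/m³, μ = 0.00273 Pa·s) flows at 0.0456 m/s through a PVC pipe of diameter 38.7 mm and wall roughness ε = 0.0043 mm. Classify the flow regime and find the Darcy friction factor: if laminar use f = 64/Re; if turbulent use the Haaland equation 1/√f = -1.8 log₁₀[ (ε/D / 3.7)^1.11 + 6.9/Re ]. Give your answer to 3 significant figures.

f ≈ 0.0516

Re = ρVD/μ = 1920·0.0456·0.0387/0.00273 = 1241.
Re < 2300 → laminar, so f = 64/Re = 0.05157 (roughness is irrelevant in laminar flow).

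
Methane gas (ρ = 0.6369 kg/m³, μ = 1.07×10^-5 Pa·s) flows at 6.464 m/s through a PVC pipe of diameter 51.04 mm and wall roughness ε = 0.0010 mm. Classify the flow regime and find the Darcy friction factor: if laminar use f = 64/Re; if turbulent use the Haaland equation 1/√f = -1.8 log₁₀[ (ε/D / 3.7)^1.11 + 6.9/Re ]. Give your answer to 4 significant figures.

Re = ρVD/μ = 0.6369·6.464·0.05104/1.07e-05 = 1.964e+04.
Re > 4000 → turbulent. ε/D = 1e-06/0.05104 = 1.96e-05; Haaland: 1/√f = -1.8 log₁₀[1.39e-06 + 0.000351] = 6.215, so f = 0.02589.

f ≈ 0.02589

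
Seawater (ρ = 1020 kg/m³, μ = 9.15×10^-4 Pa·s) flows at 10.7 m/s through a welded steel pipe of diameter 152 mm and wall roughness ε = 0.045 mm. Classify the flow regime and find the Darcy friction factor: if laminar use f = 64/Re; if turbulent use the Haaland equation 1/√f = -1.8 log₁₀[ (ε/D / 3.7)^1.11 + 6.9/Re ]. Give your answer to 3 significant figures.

Re = ρVD/μ = 1020·10.7·0.152/0.000915 = 1.813e+06.
Re > 4000 → turbulent. ε/D = 4.5e-05/0.152 = 0.000296; Haaland: 1/√f = -1.8 log₁₀[2.83e-05 + 3.81e-06] = 8.087, so f = 0.01529.

f ≈ 0.0153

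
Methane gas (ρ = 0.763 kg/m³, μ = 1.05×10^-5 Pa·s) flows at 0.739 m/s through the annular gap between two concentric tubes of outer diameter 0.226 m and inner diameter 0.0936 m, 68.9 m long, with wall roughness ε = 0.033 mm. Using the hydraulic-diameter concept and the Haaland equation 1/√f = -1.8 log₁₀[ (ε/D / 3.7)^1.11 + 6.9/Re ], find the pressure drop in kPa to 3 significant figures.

Hydraulic diameter D_h = 4A/P = D_o - D_i = 0.226 - 0.0936 = 0.1324 m.
Re = ρVD_h/μ = 0.763·0.739·0.1324/1.05e-05 = 7110.
ε/D_h = 3.3e-05/0.1324 = 0.000249; Haaland gives 1/√f = -1.8 log₁₀[2.34e-05+0.00097] = 5.405, so f = 0.03423.
ΔP = f(L/D_h)(ρV²/2) = 0.03423·68.9/0.1324·0.2083 = 3.712 Pa.
ΔP = 0.00371 kPa.

ΔP ≈ 0.00371 kPa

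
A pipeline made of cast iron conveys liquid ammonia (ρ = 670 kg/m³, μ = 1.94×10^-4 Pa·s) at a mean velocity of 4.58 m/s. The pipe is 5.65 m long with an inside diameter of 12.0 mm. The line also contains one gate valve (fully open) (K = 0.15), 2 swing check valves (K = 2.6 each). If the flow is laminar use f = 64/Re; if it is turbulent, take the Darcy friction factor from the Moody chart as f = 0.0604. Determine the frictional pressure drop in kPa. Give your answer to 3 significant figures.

Reynolds number Re = ρVD/μ = 670 · 4.58 · 0.012 / 0.000194 = 1.898e+05.
Re > 4000 → turbulent; use the Moody-chart value f = 0.0604.
Total minor-loss coefficient ΣK = 1·0.15 + 2·2.6 = 5.35.
ΔP = [f·L/D + ΣK]·(ρV²/2) = [0.0604·5.65/0.012 + 5.35]·(670·4.58²/2) = [28.44 + 5.35]·7027 = 2.374e+05 Pa.
ΔP = 2.374e+05 Pa = 237 kPa.

ΔP ≈ 237 kPa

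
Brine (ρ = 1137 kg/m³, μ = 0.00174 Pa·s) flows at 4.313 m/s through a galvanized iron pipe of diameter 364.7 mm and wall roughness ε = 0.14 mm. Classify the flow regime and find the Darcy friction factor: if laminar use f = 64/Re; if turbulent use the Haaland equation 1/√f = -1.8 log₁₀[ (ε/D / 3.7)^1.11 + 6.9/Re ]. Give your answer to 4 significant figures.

f ≈ 0.01630

Re = ρVD/μ = 1137·4.313·0.3647/0.00174 = 1.028e+06.
Re > 4000 → turbulent. ε/D = 0.00014/0.3647 = 0.000384; Haaland: 1/√f = -1.8 log₁₀[3.78e-05 + 6.71e-06] = 7.832, so f = 0.0163.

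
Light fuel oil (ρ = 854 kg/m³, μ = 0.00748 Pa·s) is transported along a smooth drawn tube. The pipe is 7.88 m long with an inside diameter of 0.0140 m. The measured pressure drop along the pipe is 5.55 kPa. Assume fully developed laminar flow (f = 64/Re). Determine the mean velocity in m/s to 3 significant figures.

For laminar flow, f = 64/Re with Re = ρVD/μ, so Darcy-Weisbach reduces to ΔP = 32μLV/D². Solving for V: V = ΔP·D²/(32μL) = 5550·(0.014)²/(32·0.00748·7.88) = 0.5767 m/s.
Check: Re = ρVD/μ = 854·0.5767·0.014/0.00748 = 921.8 < 2300, so the laminar assumption holds.

V ≈ 0.577 m/s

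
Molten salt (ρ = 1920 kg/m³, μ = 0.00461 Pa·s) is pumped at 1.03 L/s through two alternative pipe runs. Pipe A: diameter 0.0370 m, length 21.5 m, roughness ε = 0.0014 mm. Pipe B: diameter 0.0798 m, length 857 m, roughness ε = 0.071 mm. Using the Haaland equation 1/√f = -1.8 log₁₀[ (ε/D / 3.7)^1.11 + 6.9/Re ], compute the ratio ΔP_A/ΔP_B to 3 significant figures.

Pipe A: V = Q/A = 0.00103/0.001075 = 0.958 m/s; Re = 1.476e+04; ε/D = 3.78e-05; Haaland → f = 0.02787; ΔP_A = f(L/D)(ρV²/2) = 1.427e+04 Pa.
Pipe B: V = Q/A = 0.00103/0.005001 = 0.2059 m/s; Re = 6845; ε/D = 0.00089; Haaland → f = 0.0353; ΔP_B = f(L/D)(ρV²/2) = 1.543e+04 Pa.
ΔP_A/ΔP_B = 1.427e+04/1.543e+04 = 0.924.

ΔP_A/ΔP_B ≈ 0.924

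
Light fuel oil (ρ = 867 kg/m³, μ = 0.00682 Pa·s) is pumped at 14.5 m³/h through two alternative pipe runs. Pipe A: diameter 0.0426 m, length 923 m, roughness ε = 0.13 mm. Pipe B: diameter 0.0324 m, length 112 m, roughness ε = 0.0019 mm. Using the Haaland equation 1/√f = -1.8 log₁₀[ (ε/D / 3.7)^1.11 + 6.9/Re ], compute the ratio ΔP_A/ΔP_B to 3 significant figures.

ΔP_A/ΔP_B ≈ 2.64

Pipe A: V = Q/A = 0.004028/0.001425 = 2.826 m/s; Re = 1.53e+04; ε/D = 0.00305; Haaland → f = 0.0325; ΔP_A = f(L/D)(ρV²/2) = 2.438e+06 Pa.
Pipe B: V = Q/A = 0.004028/0.0008245 = 4.885 m/s; Re = 2.012e+04; ε/D = 5.86e-05; Haaland → f = 0.0258; ΔP_B = f(L/D)(ρV²/2) = 9.226e+05 Pa.
ΔP_A/ΔP_B = 2.438e+06/9.226e+05 = 2.64.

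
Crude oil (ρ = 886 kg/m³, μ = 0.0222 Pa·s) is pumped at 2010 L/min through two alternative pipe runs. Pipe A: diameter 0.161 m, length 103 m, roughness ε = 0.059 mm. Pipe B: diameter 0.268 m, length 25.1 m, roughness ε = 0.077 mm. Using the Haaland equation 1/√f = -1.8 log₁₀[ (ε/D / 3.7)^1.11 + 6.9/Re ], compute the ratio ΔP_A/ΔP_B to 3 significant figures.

Pipe A: V = Q/A = 0.0335/0.02036 = 1.646 m/s; Re = 1.057e+04; ε/D = 0.000366; Haaland → f = 0.03087; ΔP_A = f(L/D)(ρV²/2) = 2.369e+04 Pa.
Pipe B: V = Q/A = 0.0335/0.05641 = 0.5939 m/s; Re = 6352; ε/D = 0.000287; Haaland → f = 0.03539; ΔP_B = f(L/D)(ρV²/2) = 517.8 Pa.
ΔP_A/ΔP_B = 2.369e+04/517.8 = 45.7.

ΔP_A/ΔP_B ≈ 45.7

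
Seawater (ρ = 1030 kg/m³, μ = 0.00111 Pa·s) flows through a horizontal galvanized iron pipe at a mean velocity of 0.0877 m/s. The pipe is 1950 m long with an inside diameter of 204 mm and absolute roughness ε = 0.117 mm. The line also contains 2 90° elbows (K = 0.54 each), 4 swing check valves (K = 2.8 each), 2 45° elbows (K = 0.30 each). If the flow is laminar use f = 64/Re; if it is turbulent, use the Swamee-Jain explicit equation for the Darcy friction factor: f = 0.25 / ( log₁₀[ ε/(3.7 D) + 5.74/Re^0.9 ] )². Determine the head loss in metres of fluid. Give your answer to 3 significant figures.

h_f ≈ 0.111 m

Reynolds number Re = ρVD/μ = 1030 · 0.0877 · 0.204 / 0.00111 = 1.66e+04.
Re > 4000 → turbulent. Relative roughness ε/D = 0.000117/0.204 = 0.000574. Swamee-Jain: f = 0.25/(log₁₀[0.000574/3.7 + 5.74/1.66e+04^0.9])² = 0.25/(log₁₀[0.000155 + 0.000914])² = 0.25/(-2.971)² = 0.02832.
Total minor-loss coefficient ΣK = 2·0.54 + 4·2.8 + 2·0.3 = 12.9.
ΔP = [f·L/D + ΣK]·(ρV²/2) = [0.02832·1950/0.204 + 12.9]·(1030·0.0877²/2) = [270.7 + 12.9]·3.961 = 1123 Pa.
Head loss h_f = ΔP/(ρg) = 1123/(1030·9.81) = 0.111 m.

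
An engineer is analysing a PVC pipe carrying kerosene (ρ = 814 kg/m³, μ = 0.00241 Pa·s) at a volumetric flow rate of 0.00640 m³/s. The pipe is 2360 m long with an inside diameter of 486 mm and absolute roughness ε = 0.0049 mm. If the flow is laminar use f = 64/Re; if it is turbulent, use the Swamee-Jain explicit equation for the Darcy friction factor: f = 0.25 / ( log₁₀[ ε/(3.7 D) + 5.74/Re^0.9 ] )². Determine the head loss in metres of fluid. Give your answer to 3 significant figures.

h_f ≈ 0.0107 m

Cross-sectional area A = πD²/4 = π(0.486)²/4 = 0.1855 m²; mean velocity V = Q/A = 0.0064/0.1855 = 0.0345 m/s.
Reynolds number Re = ρVD/μ = 814 · 0.0345 · 0.486 / 0.00241 = 5663.
Re > 4000 → turbulent. Relative roughness ε/D = 4.9e-06/0.486 = 1.01e-05. Swamee-Jain: f = 0.25/(log₁₀[1.01e-05/3.7 + 5.74/5663^0.9])² = 0.25/(log₁₀[2.72e-06 + 0.00241])² = 0.25/(-2.618)² = 0.03647.
Darcy-Weisbach: ΔP = f(L/D)(ρV²/2) = 0.03647·(2360/0.486)·(814·0.0345²/2) = 0.03647·4856·0.4844 = 85.78 Pa.
Head loss h_f = ΔP/(ρg) = 85.78/(814·9.81) = 0.0107 m.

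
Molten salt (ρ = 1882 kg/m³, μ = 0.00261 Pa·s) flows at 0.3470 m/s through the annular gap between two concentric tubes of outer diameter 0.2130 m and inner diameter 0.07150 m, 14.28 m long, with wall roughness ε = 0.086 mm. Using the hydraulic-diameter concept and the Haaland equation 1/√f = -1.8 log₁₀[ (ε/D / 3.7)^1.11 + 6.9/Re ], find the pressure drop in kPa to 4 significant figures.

Hydraulic diameter D_h = 4A/P = D_o - D_i = 0.213 - 0.0715 = 0.1415 m.
Re = ρVD_h/μ = 1882·0.347·0.1415/0.00261 = 3.541e+04.
ε/D_h = 8.6e-05/0.1415 = 0.000608; Haaland gives 1/√f = -1.8 log₁₀[6.3e-05+0.000195] = 6.459, so f = 0.02397.
ΔP = f(L/D_h)(ρV²/2) = 0.02397·14.28/0.1415·113.3 = 274 Pa.
ΔP = 0.2740 kPa.

ΔP ≈ 0.2740 kPa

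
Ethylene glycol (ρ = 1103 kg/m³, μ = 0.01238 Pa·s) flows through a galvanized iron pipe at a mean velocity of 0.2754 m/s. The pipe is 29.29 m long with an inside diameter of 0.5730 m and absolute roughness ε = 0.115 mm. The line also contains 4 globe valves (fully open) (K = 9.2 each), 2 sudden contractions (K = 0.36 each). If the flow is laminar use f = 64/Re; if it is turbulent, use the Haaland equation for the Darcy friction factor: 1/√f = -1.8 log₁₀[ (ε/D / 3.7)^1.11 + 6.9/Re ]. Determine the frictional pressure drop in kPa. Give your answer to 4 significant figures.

ΔP ≈ 1.630 kPa

Reynolds number Re = ρVD/μ = 1103 · 0.2754 · 0.573 / 0.0124 = 1.406e+04.
Re > 4000 → turbulent. Relative roughness ε/D = 0.000115/0.573 = 0.000201. Haaland: 1/√f = -1.8 log₁₀[(0.000201/3.7)^1.11 + 6.9/1.406e+04] = -1.8 log₁₀[1.84e-05 + 0.000491] = 5.928, so f = 0.02846.
Total minor-loss coefficient ΣK = 4·9.2 + 2·0.36 = 37.5.
ΔP = [f·L/D + ΣK]·(ρV²/2) = [0.02846·29.29/0.573 + 37.5]·(1103·0.2754²/2) = [1.455 + 37.5]·41.83 = 1630 Pa.
ΔP = 1630 Pa = 1.630 kPa.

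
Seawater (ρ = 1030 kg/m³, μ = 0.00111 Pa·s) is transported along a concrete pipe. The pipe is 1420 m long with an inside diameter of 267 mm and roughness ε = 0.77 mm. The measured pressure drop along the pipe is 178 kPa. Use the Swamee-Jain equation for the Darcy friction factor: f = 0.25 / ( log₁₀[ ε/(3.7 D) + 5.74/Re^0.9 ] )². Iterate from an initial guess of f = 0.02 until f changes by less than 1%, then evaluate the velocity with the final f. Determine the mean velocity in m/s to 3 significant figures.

V ≈ 1.57 m/s

Rearranging Darcy-Weisbach: V = √(2·ΔP·D/(f·L·ρ)). With ε/D = 0.00077/0.267 = 0.00288, iterate starting from f = 0.02:
  f = 0.02 → V = √(2·1.78e+05·0.267/(0.02·1420·1030)) = 1.803 m/s; Re = ρVD/μ = 4.466e+05; f → 0.02631
  f = 0.02631 → V = 1.572 m/s; Re = 3.894e+05; f → 0.02636
Converged (Δf/f < 1%). With the final f = 0.02636: V = √(2·1.78e+05·0.267/(0.02636·1420·1030)) = 1.57 m/s.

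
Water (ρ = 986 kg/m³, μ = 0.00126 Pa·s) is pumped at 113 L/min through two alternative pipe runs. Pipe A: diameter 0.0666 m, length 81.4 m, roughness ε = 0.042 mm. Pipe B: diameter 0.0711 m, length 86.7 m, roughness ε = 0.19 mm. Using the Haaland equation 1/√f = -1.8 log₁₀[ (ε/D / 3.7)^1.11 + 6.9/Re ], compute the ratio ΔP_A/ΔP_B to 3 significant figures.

ΔP_A/ΔP_B ≈ 1.10

Pipe A: V = Q/A = 0.001883/0.003484 = 0.5406 m/s; Re = 2.818e+04; ε/D = 0.000631; Haaland → f = 0.02508; ΔP_A = f(L/D)(ρV²/2) = 4417 Pa.
Pipe B: V = Q/A = 0.001883/0.00397 = 0.4743 m/s; Re = 2.639e+04; ε/D = 0.00267; Haaland → f = 0.02956; ΔP_B = f(L/D)(ρV²/2) = 3999 Pa.
ΔP_A/ΔP_B = 4417/3999 = 1.10.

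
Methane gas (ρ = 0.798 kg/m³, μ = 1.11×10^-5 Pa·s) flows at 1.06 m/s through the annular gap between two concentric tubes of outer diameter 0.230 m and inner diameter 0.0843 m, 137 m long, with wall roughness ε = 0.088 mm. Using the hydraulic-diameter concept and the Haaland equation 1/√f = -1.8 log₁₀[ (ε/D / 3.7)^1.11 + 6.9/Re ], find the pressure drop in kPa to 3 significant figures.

Hydraulic diameter D_h = 4A/P = D_o - D_i = 0.23 - 0.0843 = 0.1457 m.
Re = ρVD_h/μ = 0.798·1.06·0.1457/1.11e-05 = 1.11e+04.
ε/D_h = 8.8e-05/0.1457 = 0.000604; Haaland gives 1/√f = -1.8 log₁₀[6.26e-05+0.000621] = 5.697, so f = 0.03081.
ΔP = f(L/D_h)(ρV²/2) = 0.03081·137/0.1457·0.4483 = 12.99 Pa.
ΔP = 0.0130 kPa.

ΔP ≈ 0.0130 kPa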